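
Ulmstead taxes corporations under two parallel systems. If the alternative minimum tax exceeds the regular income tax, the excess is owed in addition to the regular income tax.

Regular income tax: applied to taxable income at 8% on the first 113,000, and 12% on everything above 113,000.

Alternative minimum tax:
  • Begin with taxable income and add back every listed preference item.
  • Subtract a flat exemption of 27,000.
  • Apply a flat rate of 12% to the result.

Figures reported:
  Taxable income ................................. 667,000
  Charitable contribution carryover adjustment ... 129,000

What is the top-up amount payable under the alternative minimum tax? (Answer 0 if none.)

16,760

Regular income tax:
  113,000 × 8% = 9,040
  554,000 × 12% = 66,480
  → 75,520

Alternative minimum tax:
  Adjusted income: 667,000 + 129,000 = 796,000
  Less exemption 27,000 → base 769,000
  769,000 × 12% = 92,280

Excess of alternative minimum tax over regular income tax: 92,280 − 75,520 = 16,760.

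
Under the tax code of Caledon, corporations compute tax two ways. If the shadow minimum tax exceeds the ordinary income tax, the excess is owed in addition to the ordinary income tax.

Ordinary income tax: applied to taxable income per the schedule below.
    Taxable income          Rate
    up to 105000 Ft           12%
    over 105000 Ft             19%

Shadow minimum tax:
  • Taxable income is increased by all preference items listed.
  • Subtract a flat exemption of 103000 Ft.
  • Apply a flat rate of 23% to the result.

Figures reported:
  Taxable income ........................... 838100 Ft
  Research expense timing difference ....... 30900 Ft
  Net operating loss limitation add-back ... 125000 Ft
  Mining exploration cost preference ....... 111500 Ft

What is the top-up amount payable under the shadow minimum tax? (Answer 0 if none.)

78686 Ft

Shadow minimum tax:
  Adjusted income: 838100 Ft + 30900 Ft + 125000 Ft + 111500 Ft = 1105500 Ft
  Less exemption 103000 Ft → base 1002500 Ft
  1002500 Ft × 23% = 230575 Ft

Ordinary income tax:
  105000 Ft × 12% = 12600 Ft
  733100 Ft × 19% = 139289 Ft
  → 151889 Ft

Excess of shadow minimum tax over ordinary income tax: 230575 Ft − 151889 Ft = 78686 Ft.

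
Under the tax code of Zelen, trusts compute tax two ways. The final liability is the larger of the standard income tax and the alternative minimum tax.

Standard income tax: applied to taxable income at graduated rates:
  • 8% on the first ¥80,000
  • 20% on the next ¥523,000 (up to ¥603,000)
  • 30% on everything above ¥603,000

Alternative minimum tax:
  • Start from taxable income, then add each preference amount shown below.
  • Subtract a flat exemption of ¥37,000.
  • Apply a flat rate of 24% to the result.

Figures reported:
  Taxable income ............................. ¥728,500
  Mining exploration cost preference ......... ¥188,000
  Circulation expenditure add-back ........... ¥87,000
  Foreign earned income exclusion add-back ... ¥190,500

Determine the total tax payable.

Alternative minimum tax:
  Adjusted income: ¥728,500 + ¥188,000 + ¥87,000 + ¥190,500 = ¥1,194,000
  Less exemption ¥37,000 → base ¥1,157,000
  ¥1,157,000 × 24% = ¥277,680

Standard income tax:
  ¥80,000 × 8% = ¥6,400
  ¥523,000 × 20% = ¥104,600
  ¥125,500 × 30% = ¥37,650
  → ¥148,650

¥277,680 > ¥148,650, so the alternative minimum tax is the binding amount.

¥277,680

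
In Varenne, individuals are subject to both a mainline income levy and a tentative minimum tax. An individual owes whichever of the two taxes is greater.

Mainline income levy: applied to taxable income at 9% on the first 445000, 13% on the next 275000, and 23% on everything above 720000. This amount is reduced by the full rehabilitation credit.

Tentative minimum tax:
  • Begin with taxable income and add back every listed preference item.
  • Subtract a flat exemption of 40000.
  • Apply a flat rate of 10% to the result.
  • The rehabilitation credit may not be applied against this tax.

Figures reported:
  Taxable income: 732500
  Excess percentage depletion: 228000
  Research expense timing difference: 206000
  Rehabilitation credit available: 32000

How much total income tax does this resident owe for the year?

Mainline income levy:
  445000 × 9% = 40050
  275000 × 13% = 35750
  12500 × 23% = 2875
  → 78675
  Less rehabilitation credit 32000 → 46675

Tentative minimum tax:
  Adjusted income: 732500 + 228000 + 206000 = 1166500
  Less exemption 40000 → base 1126500
  1126500 × 10% = 112650

112650 > 46675, so the tentative minimum tax is the binding amount.

112650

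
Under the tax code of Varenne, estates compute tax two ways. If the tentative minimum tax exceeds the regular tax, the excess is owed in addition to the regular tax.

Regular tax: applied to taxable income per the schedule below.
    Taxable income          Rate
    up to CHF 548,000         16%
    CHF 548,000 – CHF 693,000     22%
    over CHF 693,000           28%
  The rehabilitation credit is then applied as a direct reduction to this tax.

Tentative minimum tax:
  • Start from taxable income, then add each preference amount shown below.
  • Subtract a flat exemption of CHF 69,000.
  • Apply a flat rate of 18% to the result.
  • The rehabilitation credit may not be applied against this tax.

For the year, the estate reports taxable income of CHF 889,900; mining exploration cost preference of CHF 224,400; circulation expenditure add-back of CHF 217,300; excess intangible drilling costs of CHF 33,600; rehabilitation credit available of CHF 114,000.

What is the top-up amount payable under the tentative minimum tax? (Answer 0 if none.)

Tentative minimum tax:
  Adjusted income: CHF 889,900 + CHF 224,400 + CHF 217,300 + CHF 33,600 = CHF 1,365,200
  Less exemption CHF 69,000 → base CHF 1,296,200
  CHF 1,296,200 × 18% = CHF 233,316

Regular tax:
  CHF 548,000 × 16% = CHF 87,680
  CHF 145,000 × 22% = CHF 31,900
  CHF 196,900 × 28% = CHF 55,132
  → CHF 174,712
  Less rehabilitation credit CHF 114,000 → CHF 60,712

Excess of tentative minimum tax over regular tax: CHF 233,316 − CHF 60,712 = CHF 172,604.

CHF 172,604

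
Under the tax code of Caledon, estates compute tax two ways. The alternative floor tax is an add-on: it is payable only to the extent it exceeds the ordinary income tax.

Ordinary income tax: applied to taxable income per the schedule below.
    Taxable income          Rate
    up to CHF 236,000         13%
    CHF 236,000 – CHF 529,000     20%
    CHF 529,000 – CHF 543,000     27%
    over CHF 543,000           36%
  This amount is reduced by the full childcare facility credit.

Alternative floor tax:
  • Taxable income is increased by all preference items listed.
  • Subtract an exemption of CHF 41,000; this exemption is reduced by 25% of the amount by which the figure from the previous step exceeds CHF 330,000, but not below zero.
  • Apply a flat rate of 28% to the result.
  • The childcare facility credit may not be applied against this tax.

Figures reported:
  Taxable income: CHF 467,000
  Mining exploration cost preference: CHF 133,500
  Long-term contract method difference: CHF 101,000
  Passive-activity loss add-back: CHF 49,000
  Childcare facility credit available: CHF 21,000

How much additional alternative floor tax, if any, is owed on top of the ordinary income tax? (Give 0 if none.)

Alternative floor tax:
  Adjusted income: CHF 467,000 + CHF 133,500 + CHF 101,000 + CHF 49,000 = CHF 750,500
  Exemption: 25% × (CHF 750,500 − CHF 330,000) = CHF 105,125 ≥ CHF 41,000, so the exemption is fully phased out
  Base: CHF 750,500 − CHF 0 = CHF 750,500
  CHF 750,500 × 28% = CHF 210,140

Ordinary income tax:
  CHF 236,000 × 13% = CHF 30,680
  CHF 231,000 × 20% = CHF 46,200
  → CHF 76,880
  Less childcare facility credit CHF 21,000 → CHF 55,880

Excess of alternative floor tax over ordinary income tax: CHF 210,140 − CHF 55,880 = CHF 154,260.

CHF 154,260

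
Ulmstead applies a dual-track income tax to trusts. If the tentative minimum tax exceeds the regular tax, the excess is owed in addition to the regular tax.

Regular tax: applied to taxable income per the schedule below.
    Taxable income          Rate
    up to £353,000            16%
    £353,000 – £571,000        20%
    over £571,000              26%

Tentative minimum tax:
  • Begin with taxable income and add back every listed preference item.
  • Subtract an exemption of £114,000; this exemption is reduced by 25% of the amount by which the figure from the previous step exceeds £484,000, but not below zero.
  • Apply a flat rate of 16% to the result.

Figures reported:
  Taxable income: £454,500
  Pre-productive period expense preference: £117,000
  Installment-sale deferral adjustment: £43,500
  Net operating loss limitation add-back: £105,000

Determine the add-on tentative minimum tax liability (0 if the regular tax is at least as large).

£29,620

Tentative minimum tax:
  Adjusted income: £454,500 + £117,000 + £43,500 + £105,000 = £720,000
  Exemption: £114,000 − 25% × (£720,000 − £484,000) = £114,000 − £59,000 = £55,000
  Base: £720,000 − £55,000 = £665,000
  £665,000 × 16% = £106,400

Regular tax:
  £353,000 × 16% = £56,480
  £101,500 × 20% = £20,300
  → £76,780

Excess of tentative minimum tax over regular tax: £106,400 − £76,780 = £29,620.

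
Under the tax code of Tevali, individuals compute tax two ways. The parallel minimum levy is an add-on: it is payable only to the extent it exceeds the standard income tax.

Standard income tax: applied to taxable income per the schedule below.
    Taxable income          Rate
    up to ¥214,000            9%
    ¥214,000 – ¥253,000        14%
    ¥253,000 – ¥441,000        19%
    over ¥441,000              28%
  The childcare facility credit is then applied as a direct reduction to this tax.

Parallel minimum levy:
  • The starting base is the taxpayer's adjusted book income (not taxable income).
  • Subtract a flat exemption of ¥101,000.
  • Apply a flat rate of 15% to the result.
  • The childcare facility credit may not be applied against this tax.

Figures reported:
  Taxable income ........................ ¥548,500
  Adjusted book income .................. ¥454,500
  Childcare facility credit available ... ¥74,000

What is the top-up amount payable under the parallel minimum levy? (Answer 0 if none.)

¥36,485

Standard income tax:
  ¥214,000 × 9% = ¥19,260
  ¥39,000 × 14% = ¥5,460
  ¥188,000 × 19% = ¥35,720
  ¥107,500 × 28% = ¥30,100
  → ¥90,540
  Less childcare facility credit ¥74,000 → ¥16,540

Parallel minimum levy:
  Base (adjusted book income): ¥454,500
  Less exemption ¥101,000 → base ¥353,500
  ¥353,500 × 15% = ¥53,025

Excess of parallel minimum levy over standard income tax: ¥53,025 − ¥16,540 = ¥36,485.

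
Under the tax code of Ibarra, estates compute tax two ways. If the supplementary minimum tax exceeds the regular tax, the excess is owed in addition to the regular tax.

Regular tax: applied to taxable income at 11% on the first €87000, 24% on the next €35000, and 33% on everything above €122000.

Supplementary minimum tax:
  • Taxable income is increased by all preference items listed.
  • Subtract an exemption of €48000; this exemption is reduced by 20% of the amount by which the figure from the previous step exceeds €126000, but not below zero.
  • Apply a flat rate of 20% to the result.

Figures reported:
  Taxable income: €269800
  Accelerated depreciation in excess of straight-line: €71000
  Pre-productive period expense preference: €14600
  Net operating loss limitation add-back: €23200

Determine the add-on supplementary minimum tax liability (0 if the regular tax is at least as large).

€8976

Supplementary minimum tax:
  Adjusted income: €269800 + €71000 + €14600 + €23200 = €378600
  Exemption: 20% × (€378600 − €126000) = €50520 ≥ €48000, so the exemption is fully phased out
  Base: €378600 − €0 = €378600
  €378600 × 20% = €75720

Regular tax:
  €87000 × 11% = €9570
  €35000 × 24% = €8400
  €147800 × 33% = €48774
  → €66744

Excess of supplementary minimum tax over regular tax: €75720 − €66744 = €8976.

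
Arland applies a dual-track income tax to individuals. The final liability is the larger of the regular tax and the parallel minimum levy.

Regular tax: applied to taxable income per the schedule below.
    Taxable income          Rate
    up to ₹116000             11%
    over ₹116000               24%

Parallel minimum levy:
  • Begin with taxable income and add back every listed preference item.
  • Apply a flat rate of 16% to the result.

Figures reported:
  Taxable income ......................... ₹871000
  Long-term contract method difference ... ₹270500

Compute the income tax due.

₹193960

Parallel minimum levy:
  Adjusted income: ₹871000 + ₹270500 = ₹1141500
  ₹1141500 × 16% = ₹182640

Regular tax:
  ₹116000 × 11% = ₹12760
  ₹755000 × 24% = ₹181200
  → ₹193960

₹193960 > ₹182640, so the regular tax governs.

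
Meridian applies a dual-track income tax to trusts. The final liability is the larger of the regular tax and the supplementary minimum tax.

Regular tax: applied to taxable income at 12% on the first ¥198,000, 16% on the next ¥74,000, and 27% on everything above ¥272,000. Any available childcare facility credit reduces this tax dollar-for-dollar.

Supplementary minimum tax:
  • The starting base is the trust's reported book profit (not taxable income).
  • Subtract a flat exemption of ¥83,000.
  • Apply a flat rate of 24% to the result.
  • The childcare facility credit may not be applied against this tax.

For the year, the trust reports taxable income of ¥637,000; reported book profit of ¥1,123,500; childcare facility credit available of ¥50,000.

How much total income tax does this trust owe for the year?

Regular tax:
  ¥198,000 × 12% = ¥23,760
  ¥74,000 × 16% = ¥11,840
  ¥365,000 × 27% = ¥98,550
  → ¥134,150
  Less childcare facility credit ¥50,000 → ¥84,150

Supplementary minimum tax:
  Base (reported book profit): ¥1,123,500
  Less exemption ¥83,000 → base ¥1,040,500
  ¥1,040,500 × 24% = ¥249,720

¥249,720 > ¥84,150, so the supplementary minimum tax is the binding amount.

¥249,720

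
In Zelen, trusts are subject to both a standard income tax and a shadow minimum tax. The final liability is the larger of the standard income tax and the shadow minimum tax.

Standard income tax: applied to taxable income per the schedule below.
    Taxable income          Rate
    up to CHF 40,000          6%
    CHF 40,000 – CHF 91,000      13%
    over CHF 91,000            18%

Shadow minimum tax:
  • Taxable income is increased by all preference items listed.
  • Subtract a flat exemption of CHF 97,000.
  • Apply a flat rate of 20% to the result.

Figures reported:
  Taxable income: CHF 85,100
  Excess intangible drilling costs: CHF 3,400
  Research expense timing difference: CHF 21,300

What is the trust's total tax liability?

CHF 8,263

Shadow minimum tax:
  Adjusted income: CHF 85,100 + CHF 3,400 + CHF 21,300 = CHF 109,800
  Less exemption CHF 97,000 → base CHF 12,800
  CHF 12,800 × 20% = CHF 2,560

Standard income tax:
  CHF 40,000 × 6% = CHF 2,400
  CHF 45,100 × 13% = CHF 5,863
  → CHF 8,263

CHF 8,263 > CHF 2,560, so the standard income tax governs.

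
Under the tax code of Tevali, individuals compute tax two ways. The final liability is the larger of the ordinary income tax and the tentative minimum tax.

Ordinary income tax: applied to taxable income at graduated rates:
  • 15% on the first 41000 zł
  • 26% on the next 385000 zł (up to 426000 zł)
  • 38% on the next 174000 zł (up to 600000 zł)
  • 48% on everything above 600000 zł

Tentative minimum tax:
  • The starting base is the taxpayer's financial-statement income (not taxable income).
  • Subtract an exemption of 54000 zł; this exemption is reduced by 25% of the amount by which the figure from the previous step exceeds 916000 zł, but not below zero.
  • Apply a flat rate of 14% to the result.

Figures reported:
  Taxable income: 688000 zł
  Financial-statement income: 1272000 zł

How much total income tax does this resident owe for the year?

Tentative minimum tax:
  Base (financial-statement income): 1272000 zł
  Exemption: 25% × (1272000 zł − 916000 zł) = 89000 zł ≥ 54000 zł, so the exemption is fully phased out
  Base: 1272000 zł − 0 zł = 1272000 zł
  1272000 zł × 14% = 178080 zł

Ordinary income tax:
  41000 zł × 15% = 6150 zł
  385000 zł × 26% = 100100 zł
  174000 zł × 38% = 66120 zł
  88000 zł × 48% = 42240 zł
  → 214610 zł

214610 zł > 178080 zł, so the ordinary income tax governs.

214610 zł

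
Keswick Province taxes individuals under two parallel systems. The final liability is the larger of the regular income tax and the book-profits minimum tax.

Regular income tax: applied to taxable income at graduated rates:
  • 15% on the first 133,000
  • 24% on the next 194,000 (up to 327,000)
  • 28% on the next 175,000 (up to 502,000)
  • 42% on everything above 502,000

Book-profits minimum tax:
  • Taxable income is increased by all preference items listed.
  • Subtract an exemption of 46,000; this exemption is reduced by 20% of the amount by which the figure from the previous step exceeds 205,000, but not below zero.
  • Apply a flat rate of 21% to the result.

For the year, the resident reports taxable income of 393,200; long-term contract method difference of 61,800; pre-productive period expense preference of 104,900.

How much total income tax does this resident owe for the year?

Book-profits minimum tax:
  Adjusted income: 393,200 + 61,800 + 104,900 = 559,900
  Exemption: 20% × (559,900 − 205,000) = 70,980 ≥ 46,000, so the exemption is fully phased out
  Base: 559,900 − 0 = 559,900
  559,900 × 21% = 117,579

Regular income tax:
  133,000 × 15% = 19,950
  194,000 × 24% = 46,560
  66,200 × 28% = 18,536
  → 85,046

117,579 > 85,046, so the book-profits minimum tax is the binding amount.

117,579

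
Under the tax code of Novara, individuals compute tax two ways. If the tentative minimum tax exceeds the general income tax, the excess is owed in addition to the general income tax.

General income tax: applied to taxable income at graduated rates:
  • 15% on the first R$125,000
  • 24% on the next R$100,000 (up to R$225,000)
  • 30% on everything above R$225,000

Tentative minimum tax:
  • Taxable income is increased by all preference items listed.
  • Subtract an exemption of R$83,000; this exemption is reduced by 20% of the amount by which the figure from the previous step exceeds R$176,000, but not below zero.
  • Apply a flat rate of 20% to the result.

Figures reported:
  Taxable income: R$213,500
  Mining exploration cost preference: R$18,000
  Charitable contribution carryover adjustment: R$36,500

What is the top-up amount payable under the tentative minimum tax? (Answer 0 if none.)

R$690

General income tax:
  R$125,000 × 15% = R$18,750
  R$88,500 × 24% = R$21,240
  → R$39,990

Tentative minimum tax:
  Adjusted income: R$213,500 + R$18,000 + R$36,500 = R$268,000
  Exemption: R$83,000 − 20% × (R$268,000 − R$176,000) = R$83,000 − R$18,400 = R$64,600
  Base: R$268,000 − R$64,600 = R$203,400
  R$203,400 × 20% = R$40,680

Excess of tentative minimum tax over general income tax: R$40,680 − R$39,990 = R$690.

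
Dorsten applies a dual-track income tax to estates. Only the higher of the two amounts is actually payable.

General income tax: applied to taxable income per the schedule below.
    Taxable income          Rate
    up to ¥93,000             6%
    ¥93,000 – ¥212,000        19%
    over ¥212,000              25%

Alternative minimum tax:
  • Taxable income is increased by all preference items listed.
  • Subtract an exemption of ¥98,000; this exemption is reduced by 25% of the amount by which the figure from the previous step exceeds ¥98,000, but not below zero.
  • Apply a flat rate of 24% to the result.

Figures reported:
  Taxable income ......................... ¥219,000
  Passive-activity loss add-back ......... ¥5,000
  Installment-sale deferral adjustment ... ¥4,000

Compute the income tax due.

¥39,000

General income tax:
  ¥93,000 × 6% = ¥5,580
  ¥119,000 × 19% = ¥22,610
  ¥7,000 × 25% = ¥1,750
  → ¥29,940

Alternative minimum tax:
  Adjusted income: ¥219,000 + ¥5,000 + ¥4,000 = ¥228,000
  Exemption: ¥98,000 − 25% × (¥228,000 − ¥98,000) = ¥98,000 − ¥32,500 = ¥65,500
  Base: ¥228,000 − ¥65,500 = ¥162,500
  ¥162,500 × 24% = ¥39,000

¥39,000 > ¥29,940, so the alternative minimum tax is the binding amount.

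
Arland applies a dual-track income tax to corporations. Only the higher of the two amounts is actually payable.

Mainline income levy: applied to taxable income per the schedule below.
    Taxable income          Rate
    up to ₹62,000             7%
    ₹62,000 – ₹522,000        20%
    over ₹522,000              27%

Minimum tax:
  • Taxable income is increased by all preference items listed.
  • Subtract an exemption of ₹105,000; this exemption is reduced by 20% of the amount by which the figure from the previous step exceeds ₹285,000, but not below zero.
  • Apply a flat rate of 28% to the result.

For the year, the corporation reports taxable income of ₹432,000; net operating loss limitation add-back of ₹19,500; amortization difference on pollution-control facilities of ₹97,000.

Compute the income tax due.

Minimum tax:
  Adjusted income: ₹432,000 + ₹19,500 + ₹97,000 = ₹548,500
  Exemption: ₹105,000 − 20% × (₹548,500 − ₹285,000) = ₹105,000 − ₹52,700 = ₹52,300
  Base: ₹548,500 − ₹52,300 = ₹496,200
  ₹496,200 × 28% = ₹138,936

Mainline income levy:
  ₹62,000 × 7% = ₹4,340
  ₹370,000 × 20% = ₹74,000
  → ₹78,340

₹138,936 > ₹78,340, so the minimum tax is the binding amount.

₹138,936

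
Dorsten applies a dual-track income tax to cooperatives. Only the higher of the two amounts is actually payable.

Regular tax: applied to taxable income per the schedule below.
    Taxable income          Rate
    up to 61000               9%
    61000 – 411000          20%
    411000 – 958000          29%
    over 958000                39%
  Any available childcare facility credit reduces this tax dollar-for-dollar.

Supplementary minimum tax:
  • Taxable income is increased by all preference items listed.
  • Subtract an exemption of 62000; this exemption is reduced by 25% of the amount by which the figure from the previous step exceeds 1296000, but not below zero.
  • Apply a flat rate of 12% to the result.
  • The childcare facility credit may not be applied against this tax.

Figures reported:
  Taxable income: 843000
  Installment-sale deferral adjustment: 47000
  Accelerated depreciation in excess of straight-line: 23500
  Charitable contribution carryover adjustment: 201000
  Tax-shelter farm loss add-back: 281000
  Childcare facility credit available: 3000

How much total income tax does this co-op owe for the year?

197770

Regular tax:
  61000 × 9% = 5490
  350000 × 20% = 70000
  432000 × 29% = 125280
  → 200770
  Less childcare facility credit 3000 → 197770

Supplementary minimum tax:
  Adjusted income: 843000 + 47000 + 23500 + 201000 + 281000 = 1395500
  Exemption: 62000 − 25% × (1395500 − 1296000) = 62000 − 24875 = 37125
  Base: 1395500 − 37125 = 1358375
  1358375 × 12% = 163005

197770 > 163005, so the regular tax governs.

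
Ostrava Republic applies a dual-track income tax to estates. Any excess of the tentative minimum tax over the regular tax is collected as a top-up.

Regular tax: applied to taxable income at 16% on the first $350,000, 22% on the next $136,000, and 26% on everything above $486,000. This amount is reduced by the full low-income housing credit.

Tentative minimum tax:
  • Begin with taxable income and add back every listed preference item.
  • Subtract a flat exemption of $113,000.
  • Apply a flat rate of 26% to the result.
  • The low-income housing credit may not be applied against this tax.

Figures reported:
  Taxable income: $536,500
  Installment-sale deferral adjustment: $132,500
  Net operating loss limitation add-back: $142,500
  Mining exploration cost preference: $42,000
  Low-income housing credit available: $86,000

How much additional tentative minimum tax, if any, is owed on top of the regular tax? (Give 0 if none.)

$179,480

Regular tax:
  $350,000 × 16% = $56,000
  $136,000 × 22% = $29,920
  $50,500 × 26% = $13,130
  → $99,050
  Less low-income housing credit $86,000 → $13,050

Tentative minimum tax:
  Adjusted income: $536,500 + $132,500 + $142,500 + $42,000 = $853,500
  Less exemption $113,000 → base $740,500
  $740,500 × 26% = $192,530

Excess of tentative minimum tax over regular tax: $192,530 − $13,050 = $179,480.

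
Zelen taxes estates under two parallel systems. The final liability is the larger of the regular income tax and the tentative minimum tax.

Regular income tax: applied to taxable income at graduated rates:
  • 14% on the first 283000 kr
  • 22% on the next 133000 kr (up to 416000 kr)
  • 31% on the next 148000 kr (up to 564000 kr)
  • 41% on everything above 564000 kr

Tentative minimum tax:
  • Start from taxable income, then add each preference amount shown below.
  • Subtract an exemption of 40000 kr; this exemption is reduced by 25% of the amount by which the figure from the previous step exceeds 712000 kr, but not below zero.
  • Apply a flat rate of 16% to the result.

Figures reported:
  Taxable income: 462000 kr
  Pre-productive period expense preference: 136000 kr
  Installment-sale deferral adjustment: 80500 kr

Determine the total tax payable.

102160 kr

Regular income tax:
  283000 kr × 14% = 39620 kr
  133000 kr × 22% = 29260 kr
  46000 kr × 31% = 14260 kr
  → 83140 kr

Tentative minimum tax:
  Adjusted income: 462000 kr + 136000 kr + 80500 kr = 678500 kr
  Exemption: 678500 kr ≤ 712000 kr, so full 40000 kr applies
  Base: 678500 kr − 40000 kr = 638500 kr
  638500 kr × 16% = 102160 kr

102160 kr > 83140 kr, so the tentative minimum tax is the binding amount.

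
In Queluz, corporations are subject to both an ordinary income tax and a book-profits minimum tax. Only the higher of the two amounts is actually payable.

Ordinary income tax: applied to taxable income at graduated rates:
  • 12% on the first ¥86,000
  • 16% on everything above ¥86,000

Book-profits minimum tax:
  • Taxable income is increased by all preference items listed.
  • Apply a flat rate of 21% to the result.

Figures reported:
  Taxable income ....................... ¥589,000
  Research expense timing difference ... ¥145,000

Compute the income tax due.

Book-profits minimum tax:
  Adjusted income: ¥589,000 + ¥145,000 = ¥734,000
  ¥734,000 × 21% = ¥154,140

Ordinary income tax:
  ¥86,000 × 12% = ¥10,320
  ¥503,000 × 16% = ¥80,480
  → ¥90,800

¥154,140 > ¥90,800, so the book-profits minimum tax is the binding amount.

¥154,140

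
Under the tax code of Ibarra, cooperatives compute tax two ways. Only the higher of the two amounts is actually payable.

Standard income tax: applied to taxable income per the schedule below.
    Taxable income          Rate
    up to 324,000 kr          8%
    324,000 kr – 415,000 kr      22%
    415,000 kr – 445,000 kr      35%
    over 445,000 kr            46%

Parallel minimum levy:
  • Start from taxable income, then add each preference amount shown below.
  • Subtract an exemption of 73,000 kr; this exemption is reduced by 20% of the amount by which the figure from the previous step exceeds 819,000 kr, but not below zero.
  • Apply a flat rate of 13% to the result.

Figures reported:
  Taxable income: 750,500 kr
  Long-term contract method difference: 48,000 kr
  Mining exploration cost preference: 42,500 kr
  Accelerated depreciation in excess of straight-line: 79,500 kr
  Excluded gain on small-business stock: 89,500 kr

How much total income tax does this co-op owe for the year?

196,970 kr

Parallel minimum levy:
  Adjusted income: 750,500 kr + 48,000 kr + 42,500 kr + 79,500 kr + 89,500 kr = 1,010,000 kr
  Exemption: 73,000 kr − 20% × (1,010,000 kr − 819,000 kr) = 73,000 kr − 38,200 kr = 34,800 kr
  Base: 1,010,000 kr − 34,800 kr = 975,200 kr
  975,200 kr × 13% = 126,776 kr

Standard income tax:
  324,000 kr × 8% = 25,920 kr
  91,000 kr × 22% = 20,020 kr
  30,000 kr × 35% = 10,500 kr
  305,500 kr × 46% = 140,530 kr
  → 196,970 kr

196,970 kr > 126,776 kr, so the standard income tax governs.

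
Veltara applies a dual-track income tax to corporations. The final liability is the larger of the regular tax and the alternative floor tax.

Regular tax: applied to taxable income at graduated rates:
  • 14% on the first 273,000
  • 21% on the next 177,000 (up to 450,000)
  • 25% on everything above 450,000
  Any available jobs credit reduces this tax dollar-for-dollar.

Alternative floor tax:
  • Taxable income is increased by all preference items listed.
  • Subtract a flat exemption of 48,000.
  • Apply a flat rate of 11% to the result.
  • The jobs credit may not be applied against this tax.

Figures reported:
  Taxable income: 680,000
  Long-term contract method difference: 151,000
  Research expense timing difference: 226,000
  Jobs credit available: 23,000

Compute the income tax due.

110,990

Regular tax:
  273,000 × 14% = 38,220
  177,000 × 21% = 37,170
  230,000 × 25% = 57,500
  → 132,890
  Less jobs credit 23,000 → 109,890

Alternative floor tax:
  Adjusted income: 680,000 + 151,000 + 226,000 = 1,057,000
  Less exemption 48,000 → base 1,009,000
  1,009,000 × 11% = 110,990

110,990 > 109,890, so the alternative floor tax is the binding amount.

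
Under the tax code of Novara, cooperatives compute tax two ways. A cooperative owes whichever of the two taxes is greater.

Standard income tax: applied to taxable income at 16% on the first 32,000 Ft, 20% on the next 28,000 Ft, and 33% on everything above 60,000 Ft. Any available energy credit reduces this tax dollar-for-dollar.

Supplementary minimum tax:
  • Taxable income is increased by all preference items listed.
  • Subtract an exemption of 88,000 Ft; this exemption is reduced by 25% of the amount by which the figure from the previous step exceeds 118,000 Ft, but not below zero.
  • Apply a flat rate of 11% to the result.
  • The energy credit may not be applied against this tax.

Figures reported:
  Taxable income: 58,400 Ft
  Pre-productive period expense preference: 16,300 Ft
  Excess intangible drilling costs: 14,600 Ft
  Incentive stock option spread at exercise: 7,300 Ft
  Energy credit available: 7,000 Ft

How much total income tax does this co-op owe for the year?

Supplementary minimum tax:
  Adjusted income: 58,400 Ft + 16,300 Ft + 14,600 Ft + 7,300 Ft = 96,600 Ft
  Exemption: 96,600 Ft ≤ 118,000 Ft, so full 88,000 Ft applies
  Base: 96,600 Ft − 88,000 Ft = 8,600 Ft
  8,600 Ft × 11% = 946 Ft

Standard income tax:
  32,000 Ft × 16% = 5,120 Ft
  26,400 Ft × 20% = 5,280 Ft
  → 10,400 Ft
  Less energy credit 7,000 Ft → 3,400 Ft

3,400 Ft > 946 Ft, so the standard income tax governs.

3,400 Ft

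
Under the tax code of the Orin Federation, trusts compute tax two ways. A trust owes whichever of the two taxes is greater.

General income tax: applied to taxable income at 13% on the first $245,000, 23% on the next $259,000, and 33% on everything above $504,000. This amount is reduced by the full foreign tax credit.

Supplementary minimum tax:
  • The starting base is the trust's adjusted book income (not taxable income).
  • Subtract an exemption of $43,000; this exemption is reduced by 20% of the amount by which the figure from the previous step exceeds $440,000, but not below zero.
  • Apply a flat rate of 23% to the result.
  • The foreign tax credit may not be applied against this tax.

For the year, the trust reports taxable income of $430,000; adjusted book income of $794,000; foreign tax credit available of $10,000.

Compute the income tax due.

General income tax:
  $245,000 × 13% = $31,850
  $185,000 × 23% = $42,550
  → $74,400
  Less foreign tax credit $10,000 → $64,400

Supplementary minimum tax:
  Base (adjusted book income): $794,000
  Exemption: 20% × ($794,000 − $440,000) = $70,800 ≥ $43,000, so the exemption is fully phased out
  Base: $794,000 − $0 = $794,000
  $794,000 × 23% = $182,620

$182,620 > $64,400, so the supplementary minimum tax is the binding amount.

$182,620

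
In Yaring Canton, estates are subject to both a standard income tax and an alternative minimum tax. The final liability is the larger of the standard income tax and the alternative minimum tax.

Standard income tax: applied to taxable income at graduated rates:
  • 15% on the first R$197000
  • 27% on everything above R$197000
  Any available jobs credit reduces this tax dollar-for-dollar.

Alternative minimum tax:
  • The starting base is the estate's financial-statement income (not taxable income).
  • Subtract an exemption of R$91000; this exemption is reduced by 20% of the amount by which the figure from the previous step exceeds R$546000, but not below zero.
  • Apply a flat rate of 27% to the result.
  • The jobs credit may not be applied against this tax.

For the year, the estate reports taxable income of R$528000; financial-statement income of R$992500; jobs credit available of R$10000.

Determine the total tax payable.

Standard income tax:
  R$197000 × 15% = R$29550
  R$331000 × 27% = R$89370
  → R$118920
  Less jobs credit R$10000 → R$108920

Alternative minimum tax:
  Base (financial-statement income): R$992500
  Exemption: R$91000 − 20% × (R$992500 − R$546000) = R$91000 − R$89300 = R$1700
  Base: R$992500 − R$1700 = R$990800
  R$990800 × 27% = R$267516

R$267516 > R$108920, so the alternative minimum tax is the binding amount.

R$267516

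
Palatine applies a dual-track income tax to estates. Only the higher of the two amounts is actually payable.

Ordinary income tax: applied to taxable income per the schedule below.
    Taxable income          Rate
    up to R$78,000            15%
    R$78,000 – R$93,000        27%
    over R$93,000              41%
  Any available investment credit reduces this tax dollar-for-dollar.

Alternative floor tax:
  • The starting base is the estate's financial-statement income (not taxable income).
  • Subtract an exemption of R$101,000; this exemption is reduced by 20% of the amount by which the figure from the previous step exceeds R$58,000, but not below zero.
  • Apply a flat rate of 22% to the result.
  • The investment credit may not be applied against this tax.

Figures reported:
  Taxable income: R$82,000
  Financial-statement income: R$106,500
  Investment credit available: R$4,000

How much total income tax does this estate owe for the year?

Alternative floor tax:
  Base (financial-statement income): R$106,500
  Exemption: R$101,000 − 20% × (R$106,500 − R$58,000) = R$101,000 − R$9,700 = R$91,300
  Base: R$106,500 − R$91,300 = R$15,200
  R$15,200 × 22% = R$3,344

Ordinary income tax:
  R$78,000 × 15% = R$11,700
  R$4,000 × 27% = R$1,080
  → R$12,780
  Less investment credit R$4,000 → R$8,780

R$8,780 > R$3,344, so the ordinary income tax governs.

R$8,780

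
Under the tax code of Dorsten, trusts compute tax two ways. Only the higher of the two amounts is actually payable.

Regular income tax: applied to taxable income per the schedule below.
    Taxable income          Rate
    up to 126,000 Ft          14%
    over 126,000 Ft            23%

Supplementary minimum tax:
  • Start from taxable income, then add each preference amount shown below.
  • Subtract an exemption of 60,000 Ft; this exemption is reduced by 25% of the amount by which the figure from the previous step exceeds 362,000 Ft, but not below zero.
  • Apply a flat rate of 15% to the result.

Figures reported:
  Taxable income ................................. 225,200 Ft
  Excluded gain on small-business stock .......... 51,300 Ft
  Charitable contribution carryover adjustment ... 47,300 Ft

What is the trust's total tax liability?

Regular income tax:
  126,000 Ft × 14% = 17,640 Ft
  99,200 Ft × 23% = 22,816 Ft
  → 40,456 Ft

Supplementary minimum tax:
  Adjusted income: 225,200 Ft + 51,300 Ft + 47,300 Ft = 323,800 Ft
  Exemption: 323,800 Ft ≤ 362,000 Ft, so full 60,000 Ft applies
  Base: 323,800 Ft − 60,000 Ft = 263,800 Ft
  263,800 Ft × 15% = 39,570 Ft

40,456 Ft > 39,570 Ft, so the regular income tax governs.

40,456 Ft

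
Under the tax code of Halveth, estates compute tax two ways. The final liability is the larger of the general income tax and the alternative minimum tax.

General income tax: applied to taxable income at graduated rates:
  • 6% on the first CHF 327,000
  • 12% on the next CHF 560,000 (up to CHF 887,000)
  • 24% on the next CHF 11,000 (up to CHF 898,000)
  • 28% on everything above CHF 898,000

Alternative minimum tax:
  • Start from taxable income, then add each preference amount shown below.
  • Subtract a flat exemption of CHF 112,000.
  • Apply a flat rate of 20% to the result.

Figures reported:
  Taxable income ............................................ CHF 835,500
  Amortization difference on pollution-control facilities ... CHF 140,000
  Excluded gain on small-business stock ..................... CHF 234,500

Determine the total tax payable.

CHF 219,600

General income tax:
  CHF 327,000 × 6% = CHF 19,620
  CHF 508,500 × 12% = CHF 61,020
  → CHF 80,640

Alternative minimum tax:
  Adjusted income: CHF 835,500 + CHF 140,000 + CHF 234,500 = CHF 1,210,000
  Less exemption CHF 112,000 → base CHF 1,098,000
  CHF 1,098,000 × 20% = CHF 219,600

CHF 219,600 > CHF 80,640, so the alternative minimum tax is the binding amount.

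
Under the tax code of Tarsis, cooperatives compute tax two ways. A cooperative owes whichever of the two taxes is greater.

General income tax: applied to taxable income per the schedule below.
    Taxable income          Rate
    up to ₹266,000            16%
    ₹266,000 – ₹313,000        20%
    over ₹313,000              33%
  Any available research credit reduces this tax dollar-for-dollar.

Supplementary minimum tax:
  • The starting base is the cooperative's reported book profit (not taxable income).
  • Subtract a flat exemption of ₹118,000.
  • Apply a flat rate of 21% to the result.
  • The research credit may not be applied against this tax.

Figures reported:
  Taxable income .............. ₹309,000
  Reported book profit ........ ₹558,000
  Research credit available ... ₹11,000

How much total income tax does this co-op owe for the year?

General income tax:
  ₹266,000 × 16% = ₹42,560
  ₹43,000 × 20% = ₹8,600
  → ₹51,160
  Less research credit ₹11,000 → ₹40,160

Supplementary minimum tax:
  Base (reported book profit): ₹558,000
  Less exemption ₹118,000 → base ₹440,000
  ₹440,000 × 21% = ₹92,400

₹92,400 > ₹40,160, so the supplementary minimum tax is the binding amount.

₹92,400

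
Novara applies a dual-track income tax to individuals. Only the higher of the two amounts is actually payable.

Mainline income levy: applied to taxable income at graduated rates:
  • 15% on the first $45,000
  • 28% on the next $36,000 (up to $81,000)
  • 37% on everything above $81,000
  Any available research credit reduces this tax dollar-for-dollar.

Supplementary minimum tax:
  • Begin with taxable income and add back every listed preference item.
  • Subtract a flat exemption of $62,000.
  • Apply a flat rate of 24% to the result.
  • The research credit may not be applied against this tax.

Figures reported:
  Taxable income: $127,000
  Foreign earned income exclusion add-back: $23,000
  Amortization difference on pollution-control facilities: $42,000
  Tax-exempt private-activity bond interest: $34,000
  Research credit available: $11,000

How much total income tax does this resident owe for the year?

$39,360

Mainline income levy:
  $45,000 × 15% = $6,750
  $36,000 × 28% = $10,080
  $46,000 × 37% = $17,020
  → $33,850
  Less research credit $11,000 → $22,850

Supplementary minimum tax:
  Adjusted income: $127,000 + $23,000 + $42,000 + $34,000 = $226,000
  Less exemption $62,000 → base $164,000
  $164,000 × 24% = $39,360

$39,360 > $22,850, so the supplementary minimum tax is the binding amount.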